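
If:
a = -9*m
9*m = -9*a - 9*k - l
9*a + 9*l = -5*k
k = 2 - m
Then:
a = -1368/643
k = 1134/643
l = 738/643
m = 152/643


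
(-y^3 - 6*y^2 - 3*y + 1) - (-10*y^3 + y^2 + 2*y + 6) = 9*y^3 - 7*y^2 - 5*y - 5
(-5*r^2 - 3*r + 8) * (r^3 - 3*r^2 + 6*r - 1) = -5*r^5 + 12*r^4 - 13*r^3 - 37*r^2 + 51*r - 8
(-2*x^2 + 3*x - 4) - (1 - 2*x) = -2*x^2 + 5*x - 5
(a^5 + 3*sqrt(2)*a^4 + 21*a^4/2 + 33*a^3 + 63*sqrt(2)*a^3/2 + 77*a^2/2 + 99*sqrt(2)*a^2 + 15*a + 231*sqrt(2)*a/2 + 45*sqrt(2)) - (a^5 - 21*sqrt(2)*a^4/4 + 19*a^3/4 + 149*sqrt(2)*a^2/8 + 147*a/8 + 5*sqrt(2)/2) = 21*a^4/2 + 33*sqrt(2)*a^4/4 + 113*a^3/4 + 63*sqrt(2)*a^3/2 + 77*a^2/2 + 643*sqrt(2)*a^2/8 - 27*a/8 + 231*sqrt(2)*a/2 + 85*sqrt(2)/2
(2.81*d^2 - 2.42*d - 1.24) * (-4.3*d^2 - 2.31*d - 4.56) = -12.083*d^4 + 3.9149*d^3 - 1.8914*d^2 + 13.8996*d + 5.6544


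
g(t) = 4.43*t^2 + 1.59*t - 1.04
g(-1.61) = 7.88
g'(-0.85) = -5.94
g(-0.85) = 0.81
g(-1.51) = 6.66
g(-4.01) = 63.82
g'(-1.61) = -12.67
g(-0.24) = -1.17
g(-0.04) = -1.10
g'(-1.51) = -11.79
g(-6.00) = 148.90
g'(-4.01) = -33.94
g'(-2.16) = -17.55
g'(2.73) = 25.78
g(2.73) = 36.32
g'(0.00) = 1.59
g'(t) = 8.86*t + 1.59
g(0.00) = -1.04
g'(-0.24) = -0.54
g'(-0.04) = 1.24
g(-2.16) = 16.19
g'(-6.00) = -51.57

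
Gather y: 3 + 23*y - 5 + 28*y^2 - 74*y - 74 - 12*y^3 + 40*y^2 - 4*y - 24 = -12*y^3 + 68*y^2 - 55*y - 100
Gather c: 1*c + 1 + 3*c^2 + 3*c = 3*c^2 + 4*c + 1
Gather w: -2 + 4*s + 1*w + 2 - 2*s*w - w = -2*s*w + 4*s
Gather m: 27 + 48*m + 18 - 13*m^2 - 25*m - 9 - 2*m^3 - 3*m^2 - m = -2*m^3 - 16*m^2 + 22*m + 36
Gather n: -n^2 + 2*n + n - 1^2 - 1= -n^2 + 3*n - 2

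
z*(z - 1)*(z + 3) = z^3 + 2*z^2 - 3*z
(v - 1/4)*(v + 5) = v^2 + 19*v/4 - 5/4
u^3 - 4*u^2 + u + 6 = (u - 3)*(u - 2)*(u + 1)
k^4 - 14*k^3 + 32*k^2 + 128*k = k*(k - 8)^2*(k + 2)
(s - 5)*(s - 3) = s^2 - 8*s + 15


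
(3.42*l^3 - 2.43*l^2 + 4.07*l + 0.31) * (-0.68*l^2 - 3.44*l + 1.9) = -2.3256*l^5 - 10.1124*l^4 + 12.0896*l^3 - 18.8286*l^2 + 6.6666*l + 0.589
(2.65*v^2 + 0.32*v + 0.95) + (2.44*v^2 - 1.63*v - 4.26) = 5.09*v^2 - 1.31*v - 3.31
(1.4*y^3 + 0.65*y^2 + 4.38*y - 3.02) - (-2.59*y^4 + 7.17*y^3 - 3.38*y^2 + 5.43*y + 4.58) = 2.59*y^4 - 5.77*y^3 + 4.03*y^2 - 1.05*y - 7.6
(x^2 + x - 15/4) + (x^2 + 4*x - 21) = 2*x^2 + 5*x - 99/4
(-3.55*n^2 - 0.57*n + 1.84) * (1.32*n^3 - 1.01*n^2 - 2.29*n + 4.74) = -4.686*n^5 + 2.8331*n^4 + 11.134*n^3 - 17.3801*n^2 - 6.9154*n + 8.7216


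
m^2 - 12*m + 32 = (m - 8)*(m - 4)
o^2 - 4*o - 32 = (o - 8)*(o + 4)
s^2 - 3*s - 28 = (s - 7)*(s + 4)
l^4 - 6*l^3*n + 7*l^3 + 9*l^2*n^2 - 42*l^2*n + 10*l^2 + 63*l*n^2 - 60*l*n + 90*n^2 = (l + 2)*(l + 5)*(l - 3*n)^2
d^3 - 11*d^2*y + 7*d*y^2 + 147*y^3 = (d - 7*y)^2*(d + 3*y)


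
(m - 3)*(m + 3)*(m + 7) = m^3 + 7*m^2 - 9*m - 63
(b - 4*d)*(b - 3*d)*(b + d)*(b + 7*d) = b^4 + b^3*d - 37*b^2*d^2 + 47*b*d^3 + 84*d^4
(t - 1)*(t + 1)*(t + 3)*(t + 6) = t^4 + 9*t^3 + 17*t^2 - 9*t - 18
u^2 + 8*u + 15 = (u + 3)*(u + 5)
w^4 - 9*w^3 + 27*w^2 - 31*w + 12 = (w - 4)*(w - 3)*(w - 1)^2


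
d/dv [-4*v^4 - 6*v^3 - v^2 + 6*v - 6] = -16*v^3 - 18*v^2 - 2*v + 6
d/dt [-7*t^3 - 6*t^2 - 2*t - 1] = -21*t^2 - 12*t - 2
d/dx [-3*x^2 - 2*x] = -6*x - 2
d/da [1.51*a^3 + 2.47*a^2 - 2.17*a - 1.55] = 4.53*a^2 + 4.94*a - 2.17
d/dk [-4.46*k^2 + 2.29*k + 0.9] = 2.29 - 8.92*k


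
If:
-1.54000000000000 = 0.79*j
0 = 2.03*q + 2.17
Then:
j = -1.95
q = -1.07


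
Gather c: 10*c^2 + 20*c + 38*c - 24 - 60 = 10*c^2 + 58*c - 84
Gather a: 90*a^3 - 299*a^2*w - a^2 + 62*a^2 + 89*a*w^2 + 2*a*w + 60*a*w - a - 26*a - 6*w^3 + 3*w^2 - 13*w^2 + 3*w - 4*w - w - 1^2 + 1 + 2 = 90*a^3 + a^2*(61 - 299*w) + a*(89*w^2 + 62*w - 27) - 6*w^3 - 10*w^2 - 2*w + 2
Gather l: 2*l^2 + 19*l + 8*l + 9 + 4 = 2*l^2 + 27*l + 13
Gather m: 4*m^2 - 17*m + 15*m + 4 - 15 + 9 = 4*m^2 - 2*m - 2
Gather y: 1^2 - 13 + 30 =18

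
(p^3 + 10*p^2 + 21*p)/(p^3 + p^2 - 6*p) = (p + 7)/(p - 2)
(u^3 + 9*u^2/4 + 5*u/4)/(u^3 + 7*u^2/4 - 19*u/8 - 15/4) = 2*u*(u + 1)/(2*u^2 + u - 6)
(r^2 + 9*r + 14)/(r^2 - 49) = (r + 2)/(r - 7)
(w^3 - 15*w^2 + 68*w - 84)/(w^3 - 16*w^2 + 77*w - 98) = (w - 6)/(w - 7)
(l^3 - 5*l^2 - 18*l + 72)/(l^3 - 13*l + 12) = (l - 6)/(l - 1)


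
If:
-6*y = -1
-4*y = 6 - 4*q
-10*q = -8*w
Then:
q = 5/3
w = 25/12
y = 1/6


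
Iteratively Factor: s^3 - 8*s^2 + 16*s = (s)*(s^2 - 8*s + 16) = s*(s - 4)*(s - 4)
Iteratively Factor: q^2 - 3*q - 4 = (q + 1)*(q - 4)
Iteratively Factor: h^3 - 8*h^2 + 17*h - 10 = (h - 5)*(h^2 - 3*h + 2) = (h - 5)*(h - 2)*(h - 1)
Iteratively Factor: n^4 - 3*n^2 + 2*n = (n)*(n^3 - 3*n + 2) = n*(n - 1)*(n^2 + n - 2) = n*(n - 1)*(n + 2)*(n - 1)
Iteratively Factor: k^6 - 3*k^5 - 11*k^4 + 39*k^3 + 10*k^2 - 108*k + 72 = (k - 2)*(k^5 - k^4 - 13*k^3 + 13*k^2 + 36*k - 36) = (k - 2)^2*(k^4 + k^3 - 11*k^2 - 9*k + 18) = (k - 2)^2*(k + 3)*(k^3 - 2*k^2 - 5*k + 6) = (k - 2)^2*(k - 1)*(k + 3)*(k^2 - k - 6) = (k - 2)^2*(k - 1)*(k + 2)*(k + 3)*(k - 3)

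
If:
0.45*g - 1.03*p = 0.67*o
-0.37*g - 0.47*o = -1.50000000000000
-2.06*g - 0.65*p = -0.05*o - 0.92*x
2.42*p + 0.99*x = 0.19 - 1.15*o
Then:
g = 0.73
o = 2.61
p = -1.38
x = 0.53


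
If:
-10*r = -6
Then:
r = 3/5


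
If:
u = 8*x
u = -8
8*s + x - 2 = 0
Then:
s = 3/8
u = -8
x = -1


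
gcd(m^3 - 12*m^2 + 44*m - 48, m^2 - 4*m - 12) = m - 6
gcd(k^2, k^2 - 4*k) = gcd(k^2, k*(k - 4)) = k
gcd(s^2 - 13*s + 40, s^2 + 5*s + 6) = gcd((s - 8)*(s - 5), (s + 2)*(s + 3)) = 1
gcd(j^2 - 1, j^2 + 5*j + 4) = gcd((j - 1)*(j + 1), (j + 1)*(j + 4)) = j + 1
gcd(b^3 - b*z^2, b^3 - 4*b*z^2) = b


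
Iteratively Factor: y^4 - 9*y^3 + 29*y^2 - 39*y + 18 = (y - 1)*(y^3 - 8*y^2 + 21*y - 18) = (y - 3)*(y - 1)*(y^2 - 5*y + 6) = (y - 3)^2*(y - 1)*(y - 2)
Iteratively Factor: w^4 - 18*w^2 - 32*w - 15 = (w + 1)*(w^3 - w^2 - 17*w - 15) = (w + 1)^2*(w^2 - 2*w - 15) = (w - 5)*(w + 1)^2*(w + 3)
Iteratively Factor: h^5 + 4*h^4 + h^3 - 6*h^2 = (h - 1)*(h^4 + 5*h^3 + 6*h^2) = h*(h - 1)*(h^3 + 5*h^2 + 6*h) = h*(h - 1)*(h + 2)*(h^2 + 3*h) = h*(h - 1)*(h + 2)*(h + 3)*(h)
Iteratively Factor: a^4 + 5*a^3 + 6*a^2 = (a)*(a^3 + 5*a^2 + 6*a) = a*(a + 2)*(a^2 + 3*a) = a*(a + 2)*(a + 3)*(a)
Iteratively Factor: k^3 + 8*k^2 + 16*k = (k + 4)*(k^2 + 4*k) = (k + 4)^2*(k)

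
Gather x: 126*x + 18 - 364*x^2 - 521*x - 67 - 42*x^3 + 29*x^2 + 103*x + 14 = -42*x^3 - 335*x^2 - 292*x - 35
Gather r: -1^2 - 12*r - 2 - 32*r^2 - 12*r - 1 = -32*r^2 - 24*r - 4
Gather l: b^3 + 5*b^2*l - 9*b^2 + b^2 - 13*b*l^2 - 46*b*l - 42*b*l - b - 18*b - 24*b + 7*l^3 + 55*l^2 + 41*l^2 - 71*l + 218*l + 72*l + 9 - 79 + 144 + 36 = b^3 - 8*b^2 - 43*b + 7*l^3 + l^2*(96 - 13*b) + l*(5*b^2 - 88*b + 219) + 110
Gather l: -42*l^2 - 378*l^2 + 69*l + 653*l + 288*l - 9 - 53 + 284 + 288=-420*l^2 + 1010*l + 510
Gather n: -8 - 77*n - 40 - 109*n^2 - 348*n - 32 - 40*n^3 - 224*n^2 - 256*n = -40*n^3 - 333*n^2 - 681*n - 80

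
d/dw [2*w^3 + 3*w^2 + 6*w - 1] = 6*w^2 + 6*w + 6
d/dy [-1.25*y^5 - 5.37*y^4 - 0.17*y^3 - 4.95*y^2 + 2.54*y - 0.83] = -6.25*y^4 - 21.48*y^3 - 0.51*y^2 - 9.9*y + 2.54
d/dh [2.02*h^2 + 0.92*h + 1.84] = 4.04*h + 0.92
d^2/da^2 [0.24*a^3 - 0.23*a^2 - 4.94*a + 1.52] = 1.44*a - 0.46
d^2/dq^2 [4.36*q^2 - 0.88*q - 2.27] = 8.72000000000000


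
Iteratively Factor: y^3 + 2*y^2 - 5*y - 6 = (y + 1)*(y^2 + y - 6) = (y - 2)*(y + 1)*(y + 3)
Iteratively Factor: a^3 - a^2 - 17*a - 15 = (a - 5)*(a^2 + 4*a + 3) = (a - 5)*(a + 1)*(a + 3)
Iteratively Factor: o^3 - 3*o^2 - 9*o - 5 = (o - 5)*(o^2 + 2*o + 1) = (o - 5)*(o + 1)*(o + 1)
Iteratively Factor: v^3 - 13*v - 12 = (v + 1)*(v^2 - v - 12) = (v + 1)*(v + 3)*(v - 4)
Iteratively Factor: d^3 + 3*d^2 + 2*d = (d)*(d^2 + 3*d + 2) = d*(d + 2)*(d + 1)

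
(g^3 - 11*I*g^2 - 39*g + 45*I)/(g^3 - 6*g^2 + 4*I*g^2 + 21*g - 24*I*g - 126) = (g^2 - 8*I*g - 15)/(g^2 + g*(-6 + 7*I) - 42*I)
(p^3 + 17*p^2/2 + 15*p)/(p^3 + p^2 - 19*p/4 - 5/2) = 2*p*(p + 6)/(2*p^2 - 3*p - 2)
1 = 1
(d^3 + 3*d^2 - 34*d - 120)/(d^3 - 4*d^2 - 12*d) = (d^2 + 9*d + 20)/(d*(d + 2))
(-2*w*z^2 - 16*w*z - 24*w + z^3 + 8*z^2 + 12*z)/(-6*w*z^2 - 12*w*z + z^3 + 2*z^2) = (-2*w*z - 12*w + z^2 + 6*z)/(z*(-6*w + z))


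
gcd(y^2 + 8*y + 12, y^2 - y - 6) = y + 2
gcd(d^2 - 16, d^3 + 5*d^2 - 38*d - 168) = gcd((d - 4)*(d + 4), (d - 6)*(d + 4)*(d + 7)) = d + 4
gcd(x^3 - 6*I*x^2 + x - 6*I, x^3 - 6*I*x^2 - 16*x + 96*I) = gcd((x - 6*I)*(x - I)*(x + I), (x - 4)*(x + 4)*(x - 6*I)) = x - 6*I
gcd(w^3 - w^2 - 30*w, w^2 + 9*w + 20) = w + 5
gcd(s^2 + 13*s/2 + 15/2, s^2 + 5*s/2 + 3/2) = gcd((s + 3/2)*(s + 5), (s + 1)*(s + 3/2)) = s + 3/2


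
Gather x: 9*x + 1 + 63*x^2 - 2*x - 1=63*x^2 + 7*x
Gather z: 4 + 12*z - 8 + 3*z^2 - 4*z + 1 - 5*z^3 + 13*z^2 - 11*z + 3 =-5*z^3 + 16*z^2 - 3*z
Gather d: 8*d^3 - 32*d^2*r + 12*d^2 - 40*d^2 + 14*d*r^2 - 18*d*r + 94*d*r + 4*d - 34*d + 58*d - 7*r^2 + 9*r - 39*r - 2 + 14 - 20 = 8*d^3 + d^2*(-32*r - 28) + d*(14*r^2 + 76*r + 28) - 7*r^2 - 30*r - 8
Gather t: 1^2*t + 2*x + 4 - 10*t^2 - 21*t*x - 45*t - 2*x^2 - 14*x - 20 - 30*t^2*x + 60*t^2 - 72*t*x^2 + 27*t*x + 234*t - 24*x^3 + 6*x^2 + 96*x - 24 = t^2*(50 - 30*x) + t*(-72*x^2 + 6*x + 190) - 24*x^3 + 4*x^2 + 84*x - 40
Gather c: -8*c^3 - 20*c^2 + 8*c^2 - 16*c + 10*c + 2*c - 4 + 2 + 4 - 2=-8*c^3 - 12*c^2 - 4*c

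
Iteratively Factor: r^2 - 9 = (r - 3)*(r + 3)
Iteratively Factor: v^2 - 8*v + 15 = (v - 5)*(v - 3)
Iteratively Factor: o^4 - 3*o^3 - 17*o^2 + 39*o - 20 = (o - 1)*(o^3 - 2*o^2 - 19*o + 20) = (o - 1)^2*(o^2 - o - 20) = (o - 5)*(o - 1)^2*(o + 4)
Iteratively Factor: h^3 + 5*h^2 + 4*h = (h + 4)*(h^2 + h) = h*(h + 4)*(h + 1)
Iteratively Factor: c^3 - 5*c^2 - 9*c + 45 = (c - 5)*(c^2 - 9) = (c - 5)*(c + 3)*(c - 3)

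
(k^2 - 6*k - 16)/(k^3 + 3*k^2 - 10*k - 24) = (k - 8)/(k^2 + k - 12)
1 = 1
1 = 1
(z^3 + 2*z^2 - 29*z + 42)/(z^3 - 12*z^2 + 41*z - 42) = (z + 7)/(z - 7)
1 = 1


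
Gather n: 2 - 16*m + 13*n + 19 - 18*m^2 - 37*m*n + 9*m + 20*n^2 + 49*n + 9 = -18*m^2 - 7*m + 20*n^2 + n*(62 - 37*m) + 30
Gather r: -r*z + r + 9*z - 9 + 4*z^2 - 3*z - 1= r*(1 - z) + 4*z^2 + 6*z - 10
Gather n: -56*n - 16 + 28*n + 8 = -28*n - 8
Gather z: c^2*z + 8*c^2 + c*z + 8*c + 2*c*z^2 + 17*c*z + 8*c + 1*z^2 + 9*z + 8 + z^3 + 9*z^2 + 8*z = 8*c^2 + 16*c + z^3 + z^2*(2*c + 10) + z*(c^2 + 18*c + 17) + 8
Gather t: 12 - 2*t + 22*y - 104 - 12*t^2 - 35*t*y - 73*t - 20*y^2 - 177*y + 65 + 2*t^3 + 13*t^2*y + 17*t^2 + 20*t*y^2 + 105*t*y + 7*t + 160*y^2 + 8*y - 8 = 2*t^3 + t^2*(13*y + 5) + t*(20*y^2 + 70*y - 68) + 140*y^2 - 147*y - 35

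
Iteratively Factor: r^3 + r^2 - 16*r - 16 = (r + 4)*(r^2 - 3*r - 4) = (r - 4)*(r + 4)*(r + 1)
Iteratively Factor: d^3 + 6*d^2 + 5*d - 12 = (d - 1)*(d^2 + 7*d + 12) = (d - 1)*(d + 3)*(d + 4)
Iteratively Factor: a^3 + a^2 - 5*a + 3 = (a - 1)*(a^2 + 2*a - 3) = (a - 1)*(a + 3)*(a - 1)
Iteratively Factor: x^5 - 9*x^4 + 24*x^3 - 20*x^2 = (x - 2)*(x^4 - 7*x^3 + 10*x^2) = (x - 2)^2*(x^3 - 5*x^2) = (x - 5)*(x - 2)^2*(x^2) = x*(x - 5)*(x - 2)^2*(x)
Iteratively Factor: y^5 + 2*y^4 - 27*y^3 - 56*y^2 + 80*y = (y - 5)*(y^4 + 7*y^3 + 8*y^2 - 16*y) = (y - 5)*(y + 4)*(y^3 + 3*y^2 - 4*y) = (y - 5)*(y - 1)*(y + 4)*(y^2 + 4*y) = (y - 5)*(y - 1)*(y + 4)^2*(y)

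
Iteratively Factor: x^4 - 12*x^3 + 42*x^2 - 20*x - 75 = (x - 5)*(x^3 - 7*x^2 + 7*x + 15) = (x - 5)^2*(x^2 - 2*x - 3) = (x - 5)^2*(x - 3)*(x + 1)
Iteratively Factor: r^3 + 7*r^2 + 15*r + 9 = (r + 1)*(r^2 + 6*r + 9) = (r + 1)*(r + 3)*(r + 3)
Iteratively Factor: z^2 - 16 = (z + 4)*(z - 4)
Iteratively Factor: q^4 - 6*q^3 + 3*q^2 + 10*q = (q)*(q^3 - 6*q^2 + 3*q + 10) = q*(q + 1)*(q^2 - 7*q + 10) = q*(q - 5)*(q + 1)*(q - 2)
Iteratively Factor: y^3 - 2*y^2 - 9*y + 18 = (y - 2)*(y^2 - 9) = (y - 2)*(y + 3)*(y - 3)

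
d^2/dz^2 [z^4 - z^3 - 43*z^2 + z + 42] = 12*z^2 - 6*z - 86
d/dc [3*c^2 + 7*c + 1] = 6*c + 7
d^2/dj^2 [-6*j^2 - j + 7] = -12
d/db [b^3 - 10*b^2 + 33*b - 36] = 3*b^2 - 20*b + 33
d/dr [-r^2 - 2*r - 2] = -2*r - 2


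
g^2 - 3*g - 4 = (g - 4)*(g + 1)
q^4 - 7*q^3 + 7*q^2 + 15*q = q*(q - 5)*(q - 3)*(q + 1)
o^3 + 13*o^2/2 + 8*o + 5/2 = (o + 1/2)*(o + 1)*(o + 5)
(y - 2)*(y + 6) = y^2 + 4*y - 12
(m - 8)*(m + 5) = m^2 - 3*m - 40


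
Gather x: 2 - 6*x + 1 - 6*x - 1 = 2 - 12*x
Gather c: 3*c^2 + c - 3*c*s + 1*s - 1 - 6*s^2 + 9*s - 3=3*c^2 + c*(1 - 3*s) - 6*s^2 + 10*s - 4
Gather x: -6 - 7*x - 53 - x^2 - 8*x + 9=-x^2 - 15*x - 50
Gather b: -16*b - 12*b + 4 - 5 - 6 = -28*b - 7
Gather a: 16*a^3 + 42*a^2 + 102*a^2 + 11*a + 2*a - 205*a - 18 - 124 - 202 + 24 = 16*a^3 + 144*a^2 - 192*a - 320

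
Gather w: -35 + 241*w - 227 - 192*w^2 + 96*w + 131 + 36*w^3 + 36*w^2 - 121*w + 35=36*w^3 - 156*w^2 + 216*w - 96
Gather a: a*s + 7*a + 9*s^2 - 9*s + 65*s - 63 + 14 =a*(s + 7) + 9*s^2 + 56*s - 49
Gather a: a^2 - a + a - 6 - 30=a^2 - 36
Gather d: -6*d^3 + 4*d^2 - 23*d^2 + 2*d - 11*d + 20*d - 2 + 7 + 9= -6*d^3 - 19*d^2 + 11*d + 14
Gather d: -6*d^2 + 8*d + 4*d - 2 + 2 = -6*d^2 + 12*d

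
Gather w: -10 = -10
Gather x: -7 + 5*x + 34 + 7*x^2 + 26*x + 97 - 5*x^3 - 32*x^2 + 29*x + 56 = -5*x^3 - 25*x^2 + 60*x + 180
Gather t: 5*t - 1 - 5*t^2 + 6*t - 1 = -5*t^2 + 11*t - 2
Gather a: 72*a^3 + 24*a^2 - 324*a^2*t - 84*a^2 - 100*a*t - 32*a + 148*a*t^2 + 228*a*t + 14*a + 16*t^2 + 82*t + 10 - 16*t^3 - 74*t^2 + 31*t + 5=72*a^3 + a^2*(-324*t - 60) + a*(148*t^2 + 128*t - 18) - 16*t^3 - 58*t^2 + 113*t + 15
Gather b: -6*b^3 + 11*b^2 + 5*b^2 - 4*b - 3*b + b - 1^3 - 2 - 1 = -6*b^3 + 16*b^2 - 6*b - 4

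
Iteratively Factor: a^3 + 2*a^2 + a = (a + 1)*(a^2 + a) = a*(a + 1)*(a + 1)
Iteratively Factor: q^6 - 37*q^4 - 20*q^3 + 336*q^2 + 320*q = (q - 5)*(q^5 + 5*q^4 - 12*q^3 - 80*q^2 - 64*q) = (q - 5)*(q - 4)*(q^4 + 9*q^3 + 24*q^2 + 16*q) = (q - 5)*(q - 4)*(q + 4)*(q^3 + 5*q^2 + 4*q) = (q - 5)*(q - 4)*(q + 1)*(q + 4)*(q^2 + 4*q) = q*(q - 5)*(q - 4)*(q + 1)*(q + 4)*(q + 4)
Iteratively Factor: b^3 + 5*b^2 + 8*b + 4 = (b + 1)*(b^2 + 4*b + 4) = (b + 1)*(b + 2)*(b + 2)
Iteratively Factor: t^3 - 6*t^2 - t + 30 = (t - 5)*(t^2 - t - 6) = (t - 5)*(t - 3)*(t + 2)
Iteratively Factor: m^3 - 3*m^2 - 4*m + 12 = (m + 2)*(m^2 - 5*m + 6) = (m - 2)*(m + 2)*(m - 3)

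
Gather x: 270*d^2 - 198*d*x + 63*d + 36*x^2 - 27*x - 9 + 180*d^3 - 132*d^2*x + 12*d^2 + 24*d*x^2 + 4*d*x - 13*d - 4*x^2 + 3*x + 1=180*d^3 + 282*d^2 + 50*d + x^2*(24*d + 32) + x*(-132*d^2 - 194*d - 24) - 8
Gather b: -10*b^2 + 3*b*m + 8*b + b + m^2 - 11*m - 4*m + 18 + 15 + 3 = -10*b^2 + b*(3*m + 9) + m^2 - 15*m + 36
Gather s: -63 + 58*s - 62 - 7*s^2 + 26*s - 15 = -7*s^2 + 84*s - 140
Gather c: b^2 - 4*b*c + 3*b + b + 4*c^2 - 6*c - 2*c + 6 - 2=b^2 + 4*b + 4*c^2 + c*(-4*b - 8) + 4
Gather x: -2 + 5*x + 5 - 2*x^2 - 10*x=-2*x^2 - 5*x + 3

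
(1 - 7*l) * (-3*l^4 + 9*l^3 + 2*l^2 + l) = 21*l^5 - 66*l^4 - 5*l^3 - 5*l^2 + l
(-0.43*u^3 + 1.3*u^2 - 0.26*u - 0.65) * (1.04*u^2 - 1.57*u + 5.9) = -0.4472*u^5 + 2.0271*u^4 - 4.8484*u^3 + 7.4022*u^2 - 0.5135*u - 3.835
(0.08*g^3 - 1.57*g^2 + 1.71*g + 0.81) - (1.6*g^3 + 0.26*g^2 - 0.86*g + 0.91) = -1.52*g^3 - 1.83*g^2 + 2.57*g - 0.1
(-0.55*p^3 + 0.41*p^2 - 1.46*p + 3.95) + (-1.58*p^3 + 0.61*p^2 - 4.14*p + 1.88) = -2.13*p^3 + 1.02*p^2 - 5.6*p + 5.83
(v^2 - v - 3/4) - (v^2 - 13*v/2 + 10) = 11*v/2 - 43/4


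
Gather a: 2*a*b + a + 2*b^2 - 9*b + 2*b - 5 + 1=a*(2*b + 1) + 2*b^2 - 7*b - 4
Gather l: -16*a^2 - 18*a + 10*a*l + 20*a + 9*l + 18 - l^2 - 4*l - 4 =-16*a^2 + 2*a - l^2 + l*(10*a + 5) + 14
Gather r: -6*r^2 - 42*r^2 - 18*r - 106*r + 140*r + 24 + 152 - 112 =-48*r^2 + 16*r + 64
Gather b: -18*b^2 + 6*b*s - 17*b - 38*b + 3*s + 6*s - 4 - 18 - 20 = -18*b^2 + b*(6*s - 55) + 9*s - 42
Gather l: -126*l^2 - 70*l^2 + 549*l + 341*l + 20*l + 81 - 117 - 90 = -196*l^2 + 910*l - 126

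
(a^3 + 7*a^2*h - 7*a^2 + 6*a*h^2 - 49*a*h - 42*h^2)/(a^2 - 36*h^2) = (a^2 + a*h - 7*a - 7*h)/(a - 6*h)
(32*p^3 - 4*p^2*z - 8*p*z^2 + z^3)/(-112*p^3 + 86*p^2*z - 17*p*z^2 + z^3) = (2*p + z)/(-7*p + z)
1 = 1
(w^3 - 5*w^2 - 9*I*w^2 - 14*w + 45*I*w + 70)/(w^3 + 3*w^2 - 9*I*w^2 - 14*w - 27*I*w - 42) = (w - 5)/(w + 3)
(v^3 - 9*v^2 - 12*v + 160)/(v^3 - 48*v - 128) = (v - 5)/(v + 4)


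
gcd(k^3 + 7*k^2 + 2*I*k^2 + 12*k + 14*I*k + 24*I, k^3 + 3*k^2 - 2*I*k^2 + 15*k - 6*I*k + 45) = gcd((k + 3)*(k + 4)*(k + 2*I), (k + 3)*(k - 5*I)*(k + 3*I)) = k + 3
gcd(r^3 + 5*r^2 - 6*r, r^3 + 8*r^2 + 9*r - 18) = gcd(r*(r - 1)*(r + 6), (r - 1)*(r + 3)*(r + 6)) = r^2 + 5*r - 6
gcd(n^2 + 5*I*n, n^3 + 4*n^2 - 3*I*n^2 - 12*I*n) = n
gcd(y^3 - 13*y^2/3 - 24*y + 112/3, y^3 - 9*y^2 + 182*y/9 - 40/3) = y - 4/3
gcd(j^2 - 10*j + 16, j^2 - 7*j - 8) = j - 8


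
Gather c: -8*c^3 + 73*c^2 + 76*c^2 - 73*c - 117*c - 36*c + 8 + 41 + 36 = -8*c^3 + 149*c^2 - 226*c + 85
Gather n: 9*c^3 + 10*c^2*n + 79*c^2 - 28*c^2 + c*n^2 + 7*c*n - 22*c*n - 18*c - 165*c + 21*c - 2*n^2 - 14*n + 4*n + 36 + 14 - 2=9*c^3 + 51*c^2 - 162*c + n^2*(c - 2) + n*(10*c^2 - 15*c - 10) + 48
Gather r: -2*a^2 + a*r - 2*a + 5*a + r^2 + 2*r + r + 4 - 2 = -2*a^2 + 3*a + r^2 + r*(a + 3) + 2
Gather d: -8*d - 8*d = -16*d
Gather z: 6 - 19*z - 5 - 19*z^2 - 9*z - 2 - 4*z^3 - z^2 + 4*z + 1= -4*z^3 - 20*z^2 - 24*z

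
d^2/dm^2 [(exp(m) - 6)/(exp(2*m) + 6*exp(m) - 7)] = (exp(4*m) - 30*exp(3*m) - 66*exp(2*m) - 342*exp(m) - 203)*exp(m)/(exp(6*m) + 18*exp(5*m) + 87*exp(4*m) - 36*exp(3*m) - 609*exp(2*m) + 882*exp(m) - 343)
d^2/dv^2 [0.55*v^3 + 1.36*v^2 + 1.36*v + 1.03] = 3.3*v + 2.72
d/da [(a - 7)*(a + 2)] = 2*a - 5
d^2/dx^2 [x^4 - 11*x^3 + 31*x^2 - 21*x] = 12*x^2 - 66*x + 62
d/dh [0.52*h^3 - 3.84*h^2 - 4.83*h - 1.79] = 1.56*h^2 - 7.68*h - 4.83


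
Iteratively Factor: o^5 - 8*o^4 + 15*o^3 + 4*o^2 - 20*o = (o)*(o^4 - 8*o^3 + 15*o^2 + 4*o - 20) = o*(o - 5)*(o^3 - 3*o^2 + 4) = o*(o - 5)*(o + 1)*(o^2 - 4*o + 4) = o*(o - 5)*(o - 2)*(o + 1)*(o - 2)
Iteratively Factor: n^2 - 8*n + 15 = (n - 5)*(n - 3)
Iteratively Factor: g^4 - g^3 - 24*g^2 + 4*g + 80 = (g - 5)*(g^3 + 4*g^2 - 4*g - 16) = (g - 5)*(g - 2)*(g^2 + 6*g + 8) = (g - 5)*(g - 2)*(g + 4)*(g + 2)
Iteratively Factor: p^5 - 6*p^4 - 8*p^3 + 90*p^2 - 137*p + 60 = (p + 4)*(p^4 - 10*p^3 + 32*p^2 - 38*p + 15) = (p - 5)*(p + 4)*(p^3 - 5*p^2 + 7*p - 3) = (p - 5)*(p - 3)*(p + 4)*(p^2 - 2*p + 1) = (p - 5)*(p - 3)*(p - 1)*(p + 4)*(p - 1)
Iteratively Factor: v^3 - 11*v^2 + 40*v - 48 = (v - 4)*(v^2 - 7*v + 12) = (v - 4)^2*(v - 3)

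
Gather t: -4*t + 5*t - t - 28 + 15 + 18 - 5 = 0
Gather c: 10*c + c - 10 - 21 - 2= 11*c - 33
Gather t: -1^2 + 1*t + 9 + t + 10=2*t + 18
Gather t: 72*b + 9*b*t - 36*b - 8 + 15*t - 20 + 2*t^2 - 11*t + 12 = 36*b + 2*t^2 + t*(9*b + 4) - 16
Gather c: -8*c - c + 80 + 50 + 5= 135 - 9*c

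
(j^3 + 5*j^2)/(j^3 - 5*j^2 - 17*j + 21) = j^2*(j + 5)/(j^3 - 5*j^2 - 17*j + 21)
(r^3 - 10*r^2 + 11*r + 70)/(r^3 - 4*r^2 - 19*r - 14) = (r - 5)/(r + 1)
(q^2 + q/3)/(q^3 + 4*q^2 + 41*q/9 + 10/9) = 3*q/(3*q^2 + 11*q + 10)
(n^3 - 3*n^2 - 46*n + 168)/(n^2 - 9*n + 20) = (n^2 + n - 42)/(n - 5)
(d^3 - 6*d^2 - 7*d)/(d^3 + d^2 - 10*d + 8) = d*(d^2 - 6*d - 7)/(d^3 + d^2 - 10*d + 8)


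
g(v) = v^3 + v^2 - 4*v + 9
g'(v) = 3*v^2 + 2*v - 4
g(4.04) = 75.10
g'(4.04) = 53.04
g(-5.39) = -96.98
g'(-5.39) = 72.38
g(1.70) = 10.00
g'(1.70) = 8.07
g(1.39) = 8.06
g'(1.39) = 4.58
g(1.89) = 11.76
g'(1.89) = 10.50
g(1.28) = 7.62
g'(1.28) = 3.48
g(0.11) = 8.57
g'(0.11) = -3.74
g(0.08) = 8.69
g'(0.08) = -3.82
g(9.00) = 783.00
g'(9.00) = 257.00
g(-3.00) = 3.00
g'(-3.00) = 17.00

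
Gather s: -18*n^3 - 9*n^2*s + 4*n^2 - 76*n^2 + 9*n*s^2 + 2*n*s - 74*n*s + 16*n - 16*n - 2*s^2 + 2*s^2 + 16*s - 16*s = -18*n^3 - 72*n^2 + 9*n*s^2 + s*(-9*n^2 - 72*n)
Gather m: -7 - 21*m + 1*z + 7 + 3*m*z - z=m*(3*z - 21)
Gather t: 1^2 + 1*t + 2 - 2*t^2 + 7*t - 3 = -2*t^2 + 8*t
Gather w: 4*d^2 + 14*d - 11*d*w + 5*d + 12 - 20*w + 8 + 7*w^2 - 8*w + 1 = 4*d^2 + 19*d + 7*w^2 + w*(-11*d - 28) + 21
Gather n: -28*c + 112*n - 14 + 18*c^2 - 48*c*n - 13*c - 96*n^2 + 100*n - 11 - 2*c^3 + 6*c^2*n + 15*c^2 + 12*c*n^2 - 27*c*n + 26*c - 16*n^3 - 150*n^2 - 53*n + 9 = -2*c^3 + 33*c^2 - 15*c - 16*n^3 + n^2*(12*c - 246) + n*(6*c^2 - 75*c + 159) - 16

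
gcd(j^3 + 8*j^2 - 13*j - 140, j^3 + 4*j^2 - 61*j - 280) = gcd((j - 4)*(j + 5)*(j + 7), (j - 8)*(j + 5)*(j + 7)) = j^2 + 12*j + 35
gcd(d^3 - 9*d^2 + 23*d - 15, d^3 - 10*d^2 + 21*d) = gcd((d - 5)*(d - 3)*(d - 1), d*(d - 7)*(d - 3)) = d - 3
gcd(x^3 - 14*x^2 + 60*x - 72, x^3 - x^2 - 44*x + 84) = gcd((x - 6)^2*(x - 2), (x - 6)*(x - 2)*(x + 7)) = x^2 - 8*x + 12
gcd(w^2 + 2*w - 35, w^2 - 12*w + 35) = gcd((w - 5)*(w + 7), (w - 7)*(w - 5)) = w - 5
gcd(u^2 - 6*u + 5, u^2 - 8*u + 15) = u - 5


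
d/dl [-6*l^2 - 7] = -12*l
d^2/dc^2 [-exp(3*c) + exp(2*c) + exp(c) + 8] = (-9*exp(2*c) + 4*exp(c) + 1)*exp(c)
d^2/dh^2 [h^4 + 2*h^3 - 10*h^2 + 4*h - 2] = 12*h^2 + 12*h - 20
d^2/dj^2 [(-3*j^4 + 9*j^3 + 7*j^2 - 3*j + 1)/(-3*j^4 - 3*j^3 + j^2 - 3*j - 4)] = 2*(-108*j^9 - 162*j^8 - 270*j^7 + 198*j^6 + 1701*j^5 + 1755*j^4 + 360*j^3 - 294*j^2 - 351*j - 161)/(27*j^12 + 81*j^11 + 54*j^10 + 54*j^9 + 252*j^8 + 252*j^7 + 62*j^6 + 234*j^5 + 345*j^4 + 99*j^3 + 60*j^2 + 144*j + 64)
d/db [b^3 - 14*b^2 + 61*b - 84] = 3*b^2 - 28*b + 61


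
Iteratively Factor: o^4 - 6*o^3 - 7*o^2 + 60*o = (o)*(o^3 - 6*o^2 - 7*o + 60) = o*(o - 5)*(o^2 - o - 12) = o*(o - 5)*(o - 4)*(o + 3)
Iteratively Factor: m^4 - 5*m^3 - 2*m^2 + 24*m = (m - 3)*(m^3 - 2*m^2 - 8*m) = (m - 3)*(m + 2)*(m^2 - 4*m) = (m - 4)*(m - 3)*(m + 2)*(m)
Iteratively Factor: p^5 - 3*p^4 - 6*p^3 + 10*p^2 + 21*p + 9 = (p + 1)*(p^4 - 4*p^3 - 2*p^2 + 12*p + 9) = (p + 1)^2*(p^3 - 5*p^2 + 3*p + 9) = (p - 3)*(p + 1)^2*(p^2 - 2*p - 3) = (p - 3)^2*(p + 1)^2*(p + 1)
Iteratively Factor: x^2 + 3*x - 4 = (x + 4)*(x - 1)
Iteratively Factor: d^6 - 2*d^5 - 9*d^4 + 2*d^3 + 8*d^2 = (d + 1)*(d^5 - 3*d^4 - 6*d^3 + 8*d^2) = d*(d + 1)*(d^4 - 3*d^3 - 6*d^2 + 8*d) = d*(d + 1)*(d + 2)*(d^3 - 5*d^2 + 4*d) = d*(d - 4)*(d + 1)*(d + 2)*(d^2 - d) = d^2*(d - 4)*(d + 1)*(d + 2)*(d - 1)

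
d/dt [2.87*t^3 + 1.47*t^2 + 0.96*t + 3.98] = 8.61*t^2 + 2.94*t + 0.96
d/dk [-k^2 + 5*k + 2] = 5 - 2*k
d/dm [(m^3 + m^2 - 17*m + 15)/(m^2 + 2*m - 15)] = 1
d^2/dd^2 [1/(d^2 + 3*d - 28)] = 2*(-d^2 - 3*d + (2*d + 3)^2 + 28)/(d^2 + 3*d - 28)^3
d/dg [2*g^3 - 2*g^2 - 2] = 2*g*(3*g - 2)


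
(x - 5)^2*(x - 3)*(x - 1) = x^4 - 14*x^3 + 68*x^2 - 130*x + 75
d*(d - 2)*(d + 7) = d^3 + 5*d^2 - 14*d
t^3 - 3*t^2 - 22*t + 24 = (t - 6)*(t - 1)*(t + 4)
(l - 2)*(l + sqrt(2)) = l^2 - 2*l + sqrt(2)*l - 2*sqrt(2)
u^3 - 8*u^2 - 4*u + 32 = (u - 8)*(u - 2)*(u + 2)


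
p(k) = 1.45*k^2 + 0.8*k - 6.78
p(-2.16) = -1.74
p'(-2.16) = -5.46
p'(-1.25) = -2.82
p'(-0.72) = -1.29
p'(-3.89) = -10.48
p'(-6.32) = -17.53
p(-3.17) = 5.25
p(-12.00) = 192.42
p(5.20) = 36.59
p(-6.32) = 46.08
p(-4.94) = 24.65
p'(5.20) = 15.88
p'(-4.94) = -13.53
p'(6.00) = 18.20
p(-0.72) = -6.60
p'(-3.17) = -8.39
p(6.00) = 50.22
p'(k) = 2.9*k + 0.8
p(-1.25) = -5.51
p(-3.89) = 12.05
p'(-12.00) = -34.00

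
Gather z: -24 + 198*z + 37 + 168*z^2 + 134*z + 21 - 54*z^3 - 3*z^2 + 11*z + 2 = -54*z^3 + 165*z^2 + 343*z + 36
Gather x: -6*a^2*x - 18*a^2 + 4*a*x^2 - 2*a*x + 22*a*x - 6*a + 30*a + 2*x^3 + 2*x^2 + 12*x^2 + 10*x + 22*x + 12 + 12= -18*a^2 + 24*a + 2*x^3 + x^2*(4*a + 14) + x*(-6*a^2 + 20*a + 32) + 24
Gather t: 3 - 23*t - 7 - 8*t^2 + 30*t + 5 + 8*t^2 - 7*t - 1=0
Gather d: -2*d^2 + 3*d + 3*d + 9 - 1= -2*d^2 + 6*d + 8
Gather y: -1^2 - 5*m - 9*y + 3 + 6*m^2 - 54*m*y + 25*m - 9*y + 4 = 6*m^2 + 20*m + y*(-54*m - 18) + 6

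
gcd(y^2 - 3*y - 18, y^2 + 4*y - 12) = 1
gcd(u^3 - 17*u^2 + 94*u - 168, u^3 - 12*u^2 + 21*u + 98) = u - 7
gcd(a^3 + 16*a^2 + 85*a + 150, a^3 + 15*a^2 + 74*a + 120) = a^2 + 11*a + 30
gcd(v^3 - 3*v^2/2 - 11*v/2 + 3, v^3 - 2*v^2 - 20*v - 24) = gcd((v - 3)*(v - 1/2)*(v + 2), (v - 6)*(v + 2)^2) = v + 2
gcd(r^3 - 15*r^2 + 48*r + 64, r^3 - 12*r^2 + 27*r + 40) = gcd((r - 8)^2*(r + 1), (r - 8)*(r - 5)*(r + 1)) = r^2 - 7*r - 8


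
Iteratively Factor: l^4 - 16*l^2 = (l)*(l^3 - 16*l) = l*(l + 4)*(l^2 - 4*l) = l^2*(l + 4)*(l - 4)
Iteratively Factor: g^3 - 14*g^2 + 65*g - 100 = (g - 5)*(g^2 - 9*g + 20) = (g - 5)*(g - 4)*(g - 5)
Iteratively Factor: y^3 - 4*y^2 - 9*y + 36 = (y - 4)*(y^2 - 9) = (y - 4)*(y + 3)*(y - 3)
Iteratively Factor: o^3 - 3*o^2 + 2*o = (o)*(o^2 - 3*o + 2) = o*(o - 1)*(o - 2)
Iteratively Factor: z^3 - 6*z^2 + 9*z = (z - 3)*(z^2 - 3*z) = (z - 3)^2*(z)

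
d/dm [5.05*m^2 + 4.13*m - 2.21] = 10.1*m + 4.13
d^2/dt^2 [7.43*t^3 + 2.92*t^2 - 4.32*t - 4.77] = 44.58*t + 5.84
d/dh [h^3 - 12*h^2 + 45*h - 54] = 3*h^2 - 24*h + 45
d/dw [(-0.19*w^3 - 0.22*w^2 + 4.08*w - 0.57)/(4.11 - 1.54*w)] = (0.5852*w^3 - 2.0039*w^2 - 1.8084*w + 15.891)/(2.3716*w^2 - 12.6588*w + 16.8921)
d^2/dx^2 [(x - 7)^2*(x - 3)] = 6*x - 34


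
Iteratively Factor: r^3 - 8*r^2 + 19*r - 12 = (r - 3)*(r^2 - 5*r + 4) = (r - 3)*(r - 1)*(r - 4)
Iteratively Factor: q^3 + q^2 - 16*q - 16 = (q + 4)*(q^2 - 3*q - 4) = (q + 1)*(q + 4)*(q - 4)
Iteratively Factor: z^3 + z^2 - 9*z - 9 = (z + 1)*(z^2 - 9) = (z + 1)*(z + 3)*(z - 3)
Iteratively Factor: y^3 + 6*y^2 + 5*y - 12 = (y - 1)*(y^2 + 7*y + 12) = (y - 1)*(y + 3)*(y + 4)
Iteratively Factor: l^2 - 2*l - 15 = (l + 3)*(l - 5)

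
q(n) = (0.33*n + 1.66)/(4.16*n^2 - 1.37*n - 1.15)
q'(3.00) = -0.05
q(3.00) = 0.08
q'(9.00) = -0.00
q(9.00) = 0.01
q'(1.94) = -0.21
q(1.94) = 0.19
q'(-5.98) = 0.00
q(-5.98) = -0.00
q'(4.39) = -0.02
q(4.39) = 0.04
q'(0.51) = -9.37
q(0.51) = -2.38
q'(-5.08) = 0.00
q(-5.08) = -0.00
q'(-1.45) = 0.21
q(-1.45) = 0.12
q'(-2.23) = 0.05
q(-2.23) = 0.04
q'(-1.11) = 0.51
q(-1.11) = 0.24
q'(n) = (1.37 - 8.32*n)*(0.33*n + 1.66)/(4.16*n^2 - 1.37*n - 1.15)^2 + 0.33/(4.16*n^2 - 1.37*n - 1.15)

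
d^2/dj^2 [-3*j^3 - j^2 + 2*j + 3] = -18*j - 2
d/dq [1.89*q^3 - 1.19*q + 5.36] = 5.67*q^2 - 1.19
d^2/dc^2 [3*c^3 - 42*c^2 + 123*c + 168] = 18*c - 84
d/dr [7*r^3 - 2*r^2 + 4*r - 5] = 21*r^2 - 4*r + 4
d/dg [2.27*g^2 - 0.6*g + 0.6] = 4.54*g - 0.6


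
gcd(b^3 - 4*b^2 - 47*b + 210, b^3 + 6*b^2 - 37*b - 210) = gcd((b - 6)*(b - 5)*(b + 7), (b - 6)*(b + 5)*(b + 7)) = b^2 + b - 42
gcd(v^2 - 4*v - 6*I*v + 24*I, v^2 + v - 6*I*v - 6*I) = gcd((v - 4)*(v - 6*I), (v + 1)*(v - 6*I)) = v - 6*I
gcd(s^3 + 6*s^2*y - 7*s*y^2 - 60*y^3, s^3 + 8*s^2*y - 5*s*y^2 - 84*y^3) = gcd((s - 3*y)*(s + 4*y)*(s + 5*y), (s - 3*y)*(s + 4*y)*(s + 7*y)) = -s^2 - s*y + 12*y^2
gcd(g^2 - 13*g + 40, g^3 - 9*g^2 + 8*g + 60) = g - 5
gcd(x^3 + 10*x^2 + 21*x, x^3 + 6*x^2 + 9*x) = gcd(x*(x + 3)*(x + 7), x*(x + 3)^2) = x^2 + 3*x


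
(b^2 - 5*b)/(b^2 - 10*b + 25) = b/(b - 5)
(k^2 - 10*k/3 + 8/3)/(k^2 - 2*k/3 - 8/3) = (3*k - 4)/(3*k + 4)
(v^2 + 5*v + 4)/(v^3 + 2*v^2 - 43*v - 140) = (v + 1)/(v^2 - 2*v - 35)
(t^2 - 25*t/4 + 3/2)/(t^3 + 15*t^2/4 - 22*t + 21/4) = (t - 6)/(t^2 + 4*t - 21)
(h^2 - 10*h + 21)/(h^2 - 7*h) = (h - 3)/h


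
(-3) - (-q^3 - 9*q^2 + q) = q^3 + 9*q^2 - q - 3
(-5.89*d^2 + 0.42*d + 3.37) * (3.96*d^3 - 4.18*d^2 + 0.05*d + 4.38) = -23.3244*d^5 + 26.2834*d^4 + 11.2951*d^3 - 39.8638*d^2 + 2.0081*d + 14.7606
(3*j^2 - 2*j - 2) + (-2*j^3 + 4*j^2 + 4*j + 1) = -2*j^3 + 7*j^2 + 2*j - 1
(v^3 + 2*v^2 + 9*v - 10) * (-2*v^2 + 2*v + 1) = -2*v^5 - 2*v^4 - 13*v^3 + 40*v^2 - 11*v - 10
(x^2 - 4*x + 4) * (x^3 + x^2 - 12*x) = x^5 - 3*x^4 - 12*x^3 + 52*x^2 - 48*x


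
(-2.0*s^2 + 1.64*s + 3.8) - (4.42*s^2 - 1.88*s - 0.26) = -6.42*s^2 + 3.52*s + 4.06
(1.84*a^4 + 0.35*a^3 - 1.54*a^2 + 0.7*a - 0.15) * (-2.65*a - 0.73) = -4.876*a^5 - 2.2707*a^4 + 3.8255*a^3 - 0.7308*a^2 - 0.1135*a + 0.1095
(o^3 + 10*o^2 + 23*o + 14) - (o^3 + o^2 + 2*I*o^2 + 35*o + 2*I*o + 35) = 9*o^2 - 2*I*o^2 - 12*o - 2*I*o - 21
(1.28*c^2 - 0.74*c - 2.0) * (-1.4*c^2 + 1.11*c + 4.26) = -1.792*c^4 + 2.4568*c^3 + 7.4314*c^2 - 5.3724*c - 8.52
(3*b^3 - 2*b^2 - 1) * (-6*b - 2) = -18*b^4 + 6*b^3 + 4*b^2 + 6*b + 2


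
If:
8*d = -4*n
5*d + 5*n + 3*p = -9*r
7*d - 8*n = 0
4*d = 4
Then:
No Solution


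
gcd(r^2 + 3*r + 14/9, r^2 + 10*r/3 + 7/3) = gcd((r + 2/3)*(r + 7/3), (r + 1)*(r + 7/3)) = r + 7/3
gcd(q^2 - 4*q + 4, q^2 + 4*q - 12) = q - 2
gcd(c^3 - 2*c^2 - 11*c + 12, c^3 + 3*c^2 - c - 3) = c^2 + 2*c - 3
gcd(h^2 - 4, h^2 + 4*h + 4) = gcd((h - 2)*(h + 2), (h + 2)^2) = h + 2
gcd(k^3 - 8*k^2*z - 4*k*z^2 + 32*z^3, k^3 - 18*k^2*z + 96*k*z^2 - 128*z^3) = k^2 - 10*k*z + 16*z^2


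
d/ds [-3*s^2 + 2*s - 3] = 2 - 6*s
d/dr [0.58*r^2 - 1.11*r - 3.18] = 1.16*r - 1.11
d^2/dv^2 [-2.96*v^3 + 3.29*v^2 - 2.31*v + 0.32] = 6.58 - 17.76*v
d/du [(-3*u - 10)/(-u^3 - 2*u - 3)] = (3*u^3 + 6*u - (3*u + 10)*(3*u^2 + 2) + 9)/(u^3 + 2*u + 3)^2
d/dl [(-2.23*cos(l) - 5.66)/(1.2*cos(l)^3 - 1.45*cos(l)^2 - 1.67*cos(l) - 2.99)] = (-5.352*cos(l)^3 - 17.1425*cos(l)^2 + 16.414*cos(l) + 2.7845)*sin(l)/(1.44*cos(l)^6 - 3.48*cos(l)^5 - 1.9055*cos(l)^4 - 2.333*cos(l)^3 + 11.4599*cos(l)^2 + 9.9866*cos(l) + 8.9401)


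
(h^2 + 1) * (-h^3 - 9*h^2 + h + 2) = -h^5 - 9*h^4 - 7*h^2 + h + 2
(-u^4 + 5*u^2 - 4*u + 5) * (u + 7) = -u^5 - 7*u^4 + 5*u^3 + 31*u^2 - 23*u + 35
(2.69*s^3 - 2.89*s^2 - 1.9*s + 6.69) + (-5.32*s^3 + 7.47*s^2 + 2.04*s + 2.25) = -2.63*s^3 + 4.58*s^2 + 0.14*s + 8.94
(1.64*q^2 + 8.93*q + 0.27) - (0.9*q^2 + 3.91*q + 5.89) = 0.74*q^2 + 5.02*q - 5.62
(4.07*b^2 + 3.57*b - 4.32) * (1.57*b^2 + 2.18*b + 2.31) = 6.3899*b^4 + 14.4775*b^3 + 10.4019*b^2 - 1.1709*b - 9.9792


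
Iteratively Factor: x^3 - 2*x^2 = (x - 2)*(x^2) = x*(x - 2)*(x)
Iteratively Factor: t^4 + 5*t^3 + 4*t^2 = (t)*(t^3 + 5*t^2 + 4*t) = t*(t + 4)*(t^2 + t) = t^2*(t + 4)*(t + 1)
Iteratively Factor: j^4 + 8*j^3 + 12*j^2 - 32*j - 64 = (j + 4)*(j^3 + 4*j^2 - 4*j - 16) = (j + 4)^2*(j^2 - 4) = (j - 2)*(j + 4)^2*(j + 2)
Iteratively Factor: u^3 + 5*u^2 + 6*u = (u + 2)*(u^2 + 3*u) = u*(u + 2)*(u + 3)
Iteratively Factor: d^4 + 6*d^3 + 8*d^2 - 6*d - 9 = (d - 1)*(d^3 + 7*d^2 + 15*d + 9) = (d - 1)*(d + 3)*(d^2 + 4*d + 3) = (d - 1)*(d + 3)^2*(d + 1)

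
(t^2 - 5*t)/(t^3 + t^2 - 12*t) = (t - 5)/(t^2 + t - 12)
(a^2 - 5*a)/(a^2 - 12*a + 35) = a/(a - 7)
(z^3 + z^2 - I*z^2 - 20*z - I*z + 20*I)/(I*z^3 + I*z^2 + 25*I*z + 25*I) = (-I*z^3 - z^2*(1 + I) + z*(-1 + 20*I) + 20)/(z^3 + z^2 + 25*z + 25)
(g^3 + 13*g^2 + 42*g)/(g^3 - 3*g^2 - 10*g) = (g^2 + 13*g + 42)/(g^2 - 3*g - 10)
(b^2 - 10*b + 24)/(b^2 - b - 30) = (b - 4)/(b + 5)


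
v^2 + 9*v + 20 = (v + 4)*(v + 5)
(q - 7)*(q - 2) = q^2 - 9*q + 14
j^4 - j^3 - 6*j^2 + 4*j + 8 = (j - 2)^2*(j + 1)*(j + 2)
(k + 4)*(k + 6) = k^2 + 10*k + 24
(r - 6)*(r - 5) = r^2 - 11*r + 30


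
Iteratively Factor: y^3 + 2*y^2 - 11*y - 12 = (y + 1)*(y^2 + y - 12) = (y - 3)*(y + 1)*(y + 4)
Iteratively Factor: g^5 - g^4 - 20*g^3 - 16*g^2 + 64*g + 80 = (g + 2)*(g^4 - 3*g^3 - 14*g^2 + 12*g + 40) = (g + 2)^2*(g^3 - 5*g^2 - 4*g + 20) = (g + 2)^3*(g^2 - 7*g + 10) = (g - 2)*(g + 2)^3*(g - 5)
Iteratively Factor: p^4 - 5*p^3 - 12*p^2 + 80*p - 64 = (p - 1)*(p^3 - 4*p^2 - 16*p + 64) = (p - 4)*(p - 1)*(p^2 - 16) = (p - 4)*(p - 1)*(p + 4)*(p - 4)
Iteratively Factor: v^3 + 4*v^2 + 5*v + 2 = (v + 2)*(v^2 + 2*v + 1) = (v + 1)*(v + 2)*(v + 1)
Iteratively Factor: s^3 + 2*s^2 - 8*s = (s - 2)*(s^2 + 4*s) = s*(s - 2)*(s + 4)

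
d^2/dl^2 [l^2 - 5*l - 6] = 2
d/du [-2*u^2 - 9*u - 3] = -4*u - 9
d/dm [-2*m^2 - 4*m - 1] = -4*m - 4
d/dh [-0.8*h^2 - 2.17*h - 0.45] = -1.6*h - 2.17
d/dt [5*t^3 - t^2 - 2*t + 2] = 15*t^2 - 2*t - 2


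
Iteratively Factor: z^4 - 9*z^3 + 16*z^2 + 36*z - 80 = (z - 5)*(z^3 - 4*z^2 - 4*z + 16) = (z - 5)*(z + 2)*(z^2 - 6*z + 8) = (z - 5)*(z - 2)*(z + 2)*(z - 4)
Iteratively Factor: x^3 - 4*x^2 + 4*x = (x)*(x^2 - 4*x + 4) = x*(x - 2)*(x - 2)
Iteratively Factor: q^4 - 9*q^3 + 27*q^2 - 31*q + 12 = (q - 1)*(q^3 - 8*q^2 + 19*q - 12) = (q - 4)*(q - 1)*(q^2 - 4*q + 3) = (q - 4)*(q - 3)*(q - 1)*(q - 1)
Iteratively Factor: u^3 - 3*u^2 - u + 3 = (u - 3)*(u^2 - 1) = (u - 3)*(u + 1)*(u - 1)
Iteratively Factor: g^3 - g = (g - 1)*(g^2 + g) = g*(g - 1)*(g + 1)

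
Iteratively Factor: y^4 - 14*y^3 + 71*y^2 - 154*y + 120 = (y - 2)*(y^3 - 12*y^2 + 47*y - 60) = (y - 3)*(y - 2)*(y^2 - 9*y + 20) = (y - 4)*(y - 3)*(y - 2)*(y - 5)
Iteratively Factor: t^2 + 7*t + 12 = (t + 3)*(t + 4)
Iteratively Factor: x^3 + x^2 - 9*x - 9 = (x - 3)*(x^2 + 4*x + 3) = (x - 3)*(x + 1)*(x + 3)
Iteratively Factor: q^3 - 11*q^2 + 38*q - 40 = (q - 2)*(q^2 - 9*q + 20) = (q - 5)*(q - 2)*(q - 4)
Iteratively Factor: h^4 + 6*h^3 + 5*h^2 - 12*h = (h + 3)*(h^3 + 3*h^2 - 4*h) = h*(h + 3)*(h^2 + 3*h - 4) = h*(h + 3)*(h + 4)*(h - 1)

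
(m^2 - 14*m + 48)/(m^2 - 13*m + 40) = (m - 6)/(m - 5)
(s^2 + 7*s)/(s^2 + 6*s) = (s + 7)/(s + 6)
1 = 1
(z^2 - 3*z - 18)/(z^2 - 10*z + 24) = (z + 3)/(z - 4)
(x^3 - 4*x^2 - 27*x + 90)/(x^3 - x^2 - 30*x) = (x - 3)/x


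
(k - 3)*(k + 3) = k^2 - 9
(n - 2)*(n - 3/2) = n^2 - 7*n/2 + 3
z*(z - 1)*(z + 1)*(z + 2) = z^4 + 2*z^3 - z^2 - 2*z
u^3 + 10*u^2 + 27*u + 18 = (u + 1)*(u + 3)*(u + 6)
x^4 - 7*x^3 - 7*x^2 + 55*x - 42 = (x - 7)*(x - 2)*(x - 1)*(x + 3)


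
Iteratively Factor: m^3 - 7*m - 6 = (m + 1)*(m^2 - m - 6) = (m + 1)*(m + 2)*(m - 3)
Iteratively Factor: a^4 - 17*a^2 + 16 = (a + 4)*(a^3 - 4*a^2 - a + 4) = (a - 4)*(a + 4)*(a^2 - 1) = (a - 4)*(a + 1)*(a + 4)*(a - 1)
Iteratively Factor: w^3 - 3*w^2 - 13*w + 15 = (w - 5)*(w^2 + 2*w - 3) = (w - 5)*(w - 1)*(w + 3)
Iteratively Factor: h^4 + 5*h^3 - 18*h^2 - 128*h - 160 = (h - 5)*(h^3 + 10*h^2 + 32*h + 32) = (h - 5)*(h + 4)*(h^2 + 6*h + 8) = (h - 5)*(h + 2)*(h + 4)*(h + 4)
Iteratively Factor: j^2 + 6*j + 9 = (j + 3)*(j + 3)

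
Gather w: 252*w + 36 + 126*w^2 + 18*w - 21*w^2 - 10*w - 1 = 105*w^2 + 260*w + 35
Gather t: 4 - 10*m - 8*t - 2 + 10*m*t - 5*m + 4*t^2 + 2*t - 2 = -15*m + 4*t^2 + t*(10*m - 6)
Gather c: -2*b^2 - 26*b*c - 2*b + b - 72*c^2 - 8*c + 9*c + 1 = -2*b^2 - b - 72*c^2 + c*(1 - 26*b) + 1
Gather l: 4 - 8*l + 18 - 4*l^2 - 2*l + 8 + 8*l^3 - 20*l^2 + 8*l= 8*l^3 - 24*l^2 - 2*l + 30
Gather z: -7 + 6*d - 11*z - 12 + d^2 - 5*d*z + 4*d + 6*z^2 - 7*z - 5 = d^2 + 10*d + 6*z^2 + z*(-5*d - 18) - 24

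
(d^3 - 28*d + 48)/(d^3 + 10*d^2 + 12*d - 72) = (d - 4)/(d + 6)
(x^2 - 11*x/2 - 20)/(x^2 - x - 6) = (-x^2 + 11*x/2 + 20)/(-x^2 + x + 6)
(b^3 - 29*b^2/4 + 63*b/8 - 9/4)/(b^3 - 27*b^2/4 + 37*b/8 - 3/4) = (4*b - 3)/(4*b - 1)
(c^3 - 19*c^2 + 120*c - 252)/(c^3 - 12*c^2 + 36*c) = (c - 7)/c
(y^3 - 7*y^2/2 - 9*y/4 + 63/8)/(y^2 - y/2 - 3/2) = (y^2 - 2*y - 21/4)/(y + 1)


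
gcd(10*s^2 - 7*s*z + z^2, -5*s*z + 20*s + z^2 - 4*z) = -5*s + z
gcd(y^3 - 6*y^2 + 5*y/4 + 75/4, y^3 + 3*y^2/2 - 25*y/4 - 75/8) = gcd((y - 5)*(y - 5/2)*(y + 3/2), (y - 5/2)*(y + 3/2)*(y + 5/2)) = y^2 - y - 15/4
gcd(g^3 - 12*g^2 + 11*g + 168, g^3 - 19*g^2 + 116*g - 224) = g^2 - 15*g + 56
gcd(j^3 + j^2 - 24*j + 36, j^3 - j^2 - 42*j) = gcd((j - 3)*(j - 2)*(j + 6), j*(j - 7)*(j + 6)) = j + 6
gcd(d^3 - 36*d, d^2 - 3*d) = d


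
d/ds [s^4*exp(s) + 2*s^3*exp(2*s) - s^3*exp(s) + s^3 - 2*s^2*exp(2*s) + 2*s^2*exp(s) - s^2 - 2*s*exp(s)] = s^4*exp(s) + 4*s^3*exp(2*s) + 3*s^3*exp(s) + 2*s^2*exp(2*s) - s^2*exp(s) + 3*s^2 - 4*s*exp(2*s) + 2*s*exp(s) - 2*s - 2*exp(s)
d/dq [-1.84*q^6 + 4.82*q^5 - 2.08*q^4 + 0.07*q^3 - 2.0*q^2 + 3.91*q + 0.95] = -11.04*q^5 + 24.1*q^4 - 8.32*q^3 + 0.21*q^2 - 4.0*q + 3.91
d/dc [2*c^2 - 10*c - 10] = 4*c - 10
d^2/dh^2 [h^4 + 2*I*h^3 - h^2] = 12*h^2 + 12*I*h - 2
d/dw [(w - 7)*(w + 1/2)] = 2*w - 13/2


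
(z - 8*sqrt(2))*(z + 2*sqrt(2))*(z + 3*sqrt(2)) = z^3 - 3*sqrt(2)*z^2 - 68*z - 96*sqrt(2)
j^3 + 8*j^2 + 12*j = j*(j + 2)*(j + 6)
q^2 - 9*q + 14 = (q - 7)*(q - 2)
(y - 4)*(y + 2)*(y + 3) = y^3 + y^2 - 14*y - 24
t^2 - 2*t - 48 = (t - 8)*(t + 6)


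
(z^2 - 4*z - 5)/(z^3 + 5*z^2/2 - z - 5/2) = 2*(z - 5)/(2*z^2 + 3*z - 5)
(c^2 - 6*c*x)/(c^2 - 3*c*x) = (c - 6*x)/(c - 3*x)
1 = 1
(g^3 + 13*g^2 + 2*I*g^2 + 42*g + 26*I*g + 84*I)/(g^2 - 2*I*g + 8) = (g^2 + 13*g + 42)/(g - 4*I)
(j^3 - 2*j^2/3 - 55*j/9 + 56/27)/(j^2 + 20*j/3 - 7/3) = (j^2 - j/3 - 56/9)/(j + 7)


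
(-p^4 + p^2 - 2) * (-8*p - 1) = 8*p^5 + p^4 - 8*p^3 - p^2 + 16*p + 2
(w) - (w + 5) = -5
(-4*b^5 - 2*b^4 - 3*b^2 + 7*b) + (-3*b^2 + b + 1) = -4*b^5 - 2*b^4 - 6*b^2 + 8*b + 1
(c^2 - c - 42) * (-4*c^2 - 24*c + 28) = -4*c^4 - 20*c^3 + 220*c^2 + 980*c - 1176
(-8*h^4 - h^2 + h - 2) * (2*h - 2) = -16*h^5 + 16*h^4 - 2*h^3 + 4*h^2 - 6*h + 4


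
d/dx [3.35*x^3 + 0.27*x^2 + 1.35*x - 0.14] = 10.05*x^2 + 0.54*x + 1.35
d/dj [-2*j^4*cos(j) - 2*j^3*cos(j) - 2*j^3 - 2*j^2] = 2*j*(j^3*sin(j) + j^2*sin(j) - 4*j^2*cos(j) - 3*j*cos(j) - 3*j - 2)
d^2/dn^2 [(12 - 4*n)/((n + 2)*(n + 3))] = 8*(-n^3 + 9*n^2 + 63*n + 87)/(n^6 + 15*n^5 + 93*n^4 + 305*n^3 + 558*n^2 + 540*n + 216)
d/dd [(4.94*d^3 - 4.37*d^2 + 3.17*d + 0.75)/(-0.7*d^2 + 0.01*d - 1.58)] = (-3.458*d^4 + 0.0987999999999998*d^3 - 21.2403*d^2 + 14.8592*d - 5.0161)/(0.49*d^4 - 0.014*d^3 + 2.2121*d^2 - 0.0316*d + 2.4964)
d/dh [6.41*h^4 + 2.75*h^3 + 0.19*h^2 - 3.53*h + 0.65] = 25.64*h^3 + 8.25*h^2 + 0.38*h - 3.53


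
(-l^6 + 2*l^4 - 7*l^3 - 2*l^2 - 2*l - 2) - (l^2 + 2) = -l^6 + 2*l^4 - 7*l^3 - 3*l^2 - 2*l - 4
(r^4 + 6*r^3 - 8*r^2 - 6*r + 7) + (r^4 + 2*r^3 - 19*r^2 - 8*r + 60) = 2*r^4 + 8*r^3 - 27*r^2 - 14*r + 67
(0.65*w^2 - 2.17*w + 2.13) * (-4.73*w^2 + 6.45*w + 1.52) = -3.0745*w^4 + 14.4566*w^3 - 23.0834*w^2 + 10.4401*w + 3.2376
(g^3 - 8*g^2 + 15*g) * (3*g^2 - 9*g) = 3*g^5 - 33*g^4 + 117*g^3 - 135*g^2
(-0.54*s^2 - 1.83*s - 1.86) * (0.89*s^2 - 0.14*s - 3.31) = -0.4806*s^4 - 1.5531*s^3 + 0.3882*s^2 + 6.3177*s + 6.1566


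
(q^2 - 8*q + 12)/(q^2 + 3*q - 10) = (q - 6)/(q + 5)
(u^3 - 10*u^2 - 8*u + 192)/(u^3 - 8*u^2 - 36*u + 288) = (u + 4)/(u + 6)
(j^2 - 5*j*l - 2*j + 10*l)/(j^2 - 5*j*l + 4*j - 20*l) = (j - 2)/(j + 4)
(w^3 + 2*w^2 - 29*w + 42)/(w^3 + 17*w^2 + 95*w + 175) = (w^2 - 5*w + 6)/(w^2 + 10*w + 25)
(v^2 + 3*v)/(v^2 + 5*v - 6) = v*(v + 3)/(v^2 + 5*v - 6)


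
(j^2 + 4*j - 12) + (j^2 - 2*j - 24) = 2*j^2 + 2*j - 36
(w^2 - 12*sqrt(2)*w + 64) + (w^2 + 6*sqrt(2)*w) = 2*w^2 - 6*sqrt(2)*w + 64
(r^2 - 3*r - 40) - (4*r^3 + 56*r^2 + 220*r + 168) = -4*r^3 - 55*r^2 - 223*r - 208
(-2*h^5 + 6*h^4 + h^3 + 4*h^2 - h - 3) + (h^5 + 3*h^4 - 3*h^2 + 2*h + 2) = -h^5 + 9*h^4 + h^3 + h^2 + h - 1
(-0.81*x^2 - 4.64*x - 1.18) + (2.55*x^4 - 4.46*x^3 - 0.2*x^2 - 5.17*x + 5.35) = 2.55*x^4 - 4.46*x^3 - 1.01*x^2 - 9.81*x + 4.17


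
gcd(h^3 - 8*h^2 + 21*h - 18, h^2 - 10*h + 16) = h - 2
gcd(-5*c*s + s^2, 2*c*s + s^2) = s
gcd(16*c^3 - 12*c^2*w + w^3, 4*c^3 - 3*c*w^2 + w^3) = 4*c^2 - 4*c*w + w^2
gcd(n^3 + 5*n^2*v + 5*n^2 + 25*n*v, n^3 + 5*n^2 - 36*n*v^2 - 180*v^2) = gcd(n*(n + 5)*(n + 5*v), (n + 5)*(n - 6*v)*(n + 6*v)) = n + 5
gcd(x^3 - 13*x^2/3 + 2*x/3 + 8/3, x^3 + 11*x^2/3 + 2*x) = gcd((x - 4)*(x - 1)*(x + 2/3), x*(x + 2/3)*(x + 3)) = x + 2/3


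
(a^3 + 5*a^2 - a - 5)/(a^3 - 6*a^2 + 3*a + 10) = (a^2 + 4*a - 5)/(a^2 - 7*a + 10)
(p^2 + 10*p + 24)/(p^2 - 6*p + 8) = (p^2 + 10*p + 24)/(p^2 - 6*p + 8)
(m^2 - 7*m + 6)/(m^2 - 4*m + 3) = (m - 6)/(m - 3)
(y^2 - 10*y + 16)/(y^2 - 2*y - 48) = (y - 2)/(y + 6)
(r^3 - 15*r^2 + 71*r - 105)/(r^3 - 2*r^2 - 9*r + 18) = (r^2 - 12*r + 35)/(r^2 + r - 6)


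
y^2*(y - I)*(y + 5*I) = y^4 + 4*I*y^3 + 5*y^2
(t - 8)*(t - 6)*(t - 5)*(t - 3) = t^4 - 22*t^3 + 175*t^2 - 594*t + 720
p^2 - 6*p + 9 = (p - 3)^2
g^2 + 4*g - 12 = (g - 2)*(g + 6)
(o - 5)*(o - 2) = o^2 - 7*o + 10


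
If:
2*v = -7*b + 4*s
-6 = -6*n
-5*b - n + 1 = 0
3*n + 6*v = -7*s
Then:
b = 0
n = 1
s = -3/19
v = -6/19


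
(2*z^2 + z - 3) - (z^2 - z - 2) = z^2 + 2*z - 1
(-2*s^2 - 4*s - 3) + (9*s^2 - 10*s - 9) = 7*s^2 - 14*s - 12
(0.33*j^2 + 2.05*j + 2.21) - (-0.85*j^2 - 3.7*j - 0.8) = 1.18*j^2 + 5.75*j + 3.01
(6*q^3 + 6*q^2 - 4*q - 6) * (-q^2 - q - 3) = -6*q^5 - 12*q^4 - 20*q^3 - 8*q^2 + 18*q + 18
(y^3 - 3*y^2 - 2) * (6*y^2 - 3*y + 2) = 6*y^5 - 21*y^4 + 11*y^3 - 18*y^2 + 6*y - 4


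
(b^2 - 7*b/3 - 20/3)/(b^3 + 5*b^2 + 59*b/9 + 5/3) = 3*(b - 4)/(3*b^2 + 10*b + 3)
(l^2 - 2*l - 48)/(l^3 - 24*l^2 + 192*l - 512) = (l + 6)/(l^2 - 16*l + 64)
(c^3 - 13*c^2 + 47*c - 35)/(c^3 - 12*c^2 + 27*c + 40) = (c^2 - 8*c + 7)/(c^2 - 7*c - 8)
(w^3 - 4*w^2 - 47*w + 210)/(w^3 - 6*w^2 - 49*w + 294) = (w - 5)/(w - 7)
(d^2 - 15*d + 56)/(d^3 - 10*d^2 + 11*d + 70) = (d - 8)/(d^2 - 3*d - 10)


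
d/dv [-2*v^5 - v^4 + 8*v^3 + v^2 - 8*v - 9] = -10*v^4 - 4*v^3 + 24*v^2 + 2*v - 8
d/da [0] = 0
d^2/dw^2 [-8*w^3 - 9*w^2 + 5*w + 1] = -48*w - 18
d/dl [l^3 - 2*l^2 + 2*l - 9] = 3*l^2 - 4*l + 2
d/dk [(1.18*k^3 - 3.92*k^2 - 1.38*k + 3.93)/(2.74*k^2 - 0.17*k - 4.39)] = (3.2332*k^4 - 0.401199999999999*k^3 - 11.093*k^2 + 12.8812*k + 6.7263)/(7.5076*k^4 - 0.9316*k^3 - 24.0283*k^2 + 1.4926*k + 19.2721)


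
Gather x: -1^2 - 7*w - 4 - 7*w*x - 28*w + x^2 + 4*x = -35*w + x^2 + x*(4 - 7*w) - 5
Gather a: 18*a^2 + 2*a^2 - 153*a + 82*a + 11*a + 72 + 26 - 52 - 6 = 20*a^2 - 60*a + 40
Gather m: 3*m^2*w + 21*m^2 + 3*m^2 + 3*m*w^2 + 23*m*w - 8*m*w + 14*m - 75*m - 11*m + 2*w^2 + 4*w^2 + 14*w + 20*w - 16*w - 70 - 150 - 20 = m^2*(3*w + 24) + m*(3*w^2 + 15*w - 72) + 6*w^2 + 18*w - 240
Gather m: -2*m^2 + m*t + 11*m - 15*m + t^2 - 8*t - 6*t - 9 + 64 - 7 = -2*m^2 + m*(t - 4) + t^2 - 14*t + 48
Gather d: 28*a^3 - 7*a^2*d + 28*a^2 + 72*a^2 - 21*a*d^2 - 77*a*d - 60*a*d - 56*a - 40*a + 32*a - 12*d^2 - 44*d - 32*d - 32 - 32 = 28*a^3 + 100*a^2 - 64*a + d^2*(-21*a - 12) + d*(-7*a^2 - 137*a - 76) - 64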